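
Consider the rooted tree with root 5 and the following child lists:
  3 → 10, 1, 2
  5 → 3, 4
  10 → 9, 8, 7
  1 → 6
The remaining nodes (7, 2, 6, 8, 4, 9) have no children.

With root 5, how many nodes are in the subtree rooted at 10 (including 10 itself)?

10's subtree: {10, 9, 8, 7}, size 4.

4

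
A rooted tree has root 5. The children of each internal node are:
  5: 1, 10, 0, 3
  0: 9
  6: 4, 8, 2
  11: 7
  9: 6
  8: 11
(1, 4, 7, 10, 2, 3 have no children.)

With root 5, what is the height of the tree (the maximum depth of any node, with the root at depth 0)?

A deepest node is 7, reached by 5 → 0 → 9 → 6 → 8 → 11 → 7.
That path has 6 edges, so the height is 6.

6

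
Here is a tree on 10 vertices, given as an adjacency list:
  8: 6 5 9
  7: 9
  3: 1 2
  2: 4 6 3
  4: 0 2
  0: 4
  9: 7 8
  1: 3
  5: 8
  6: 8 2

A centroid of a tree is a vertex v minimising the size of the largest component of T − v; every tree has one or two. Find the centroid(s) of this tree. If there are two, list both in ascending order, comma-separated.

2, 6

If 6 is removed the pieces have sizes 5, 4, all ≤ ⌊10/2⌋ = 5.
2 is adjacent to 6 and is also a centroid (the largest component after removing it is likewise 5).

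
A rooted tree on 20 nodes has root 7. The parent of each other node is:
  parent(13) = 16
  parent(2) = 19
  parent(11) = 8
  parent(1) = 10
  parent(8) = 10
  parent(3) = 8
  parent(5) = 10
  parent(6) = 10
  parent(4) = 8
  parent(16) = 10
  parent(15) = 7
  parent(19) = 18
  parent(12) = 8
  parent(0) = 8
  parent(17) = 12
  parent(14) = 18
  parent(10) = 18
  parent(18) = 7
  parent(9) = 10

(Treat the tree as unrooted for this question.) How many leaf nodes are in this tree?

The leaves are 0, 1, 2, 3, 4, 5, 6, 9, 11, 13, 14, 15, 17.
That is 13 leaves.

13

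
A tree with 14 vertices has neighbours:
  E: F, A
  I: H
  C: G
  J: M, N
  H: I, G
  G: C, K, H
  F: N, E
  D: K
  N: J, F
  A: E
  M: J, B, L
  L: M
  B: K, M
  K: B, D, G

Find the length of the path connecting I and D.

4

The path is I–H–G–K–D, which has 4 edges.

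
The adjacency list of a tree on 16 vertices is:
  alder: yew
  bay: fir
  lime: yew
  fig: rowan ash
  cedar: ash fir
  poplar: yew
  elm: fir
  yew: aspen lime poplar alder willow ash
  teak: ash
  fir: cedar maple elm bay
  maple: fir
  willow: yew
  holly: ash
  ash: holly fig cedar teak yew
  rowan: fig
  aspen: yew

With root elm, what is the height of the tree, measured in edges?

5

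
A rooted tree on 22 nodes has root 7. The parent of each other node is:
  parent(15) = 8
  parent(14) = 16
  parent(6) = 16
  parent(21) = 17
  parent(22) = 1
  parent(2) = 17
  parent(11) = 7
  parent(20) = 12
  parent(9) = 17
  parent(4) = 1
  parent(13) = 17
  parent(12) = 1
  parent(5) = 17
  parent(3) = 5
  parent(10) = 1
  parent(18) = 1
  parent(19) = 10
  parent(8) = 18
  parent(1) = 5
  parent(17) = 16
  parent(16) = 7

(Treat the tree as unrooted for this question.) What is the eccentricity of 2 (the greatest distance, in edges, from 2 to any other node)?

Distances from 2 peak at 6, attained at 15.
2–17–5–1–18–8–15

6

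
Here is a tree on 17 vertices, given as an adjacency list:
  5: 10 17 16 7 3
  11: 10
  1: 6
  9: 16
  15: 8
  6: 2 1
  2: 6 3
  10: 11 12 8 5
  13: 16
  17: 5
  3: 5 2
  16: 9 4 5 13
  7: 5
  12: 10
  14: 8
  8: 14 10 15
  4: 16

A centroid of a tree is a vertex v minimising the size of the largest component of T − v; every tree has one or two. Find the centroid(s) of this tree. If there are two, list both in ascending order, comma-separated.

5

If 5 is removed the pieces have sizes 6, 4, 4, 1, 1, all ≤ ⌊17/2⌋ = 8.
Every other node leaves some component of size > 8, so the centroid is unique.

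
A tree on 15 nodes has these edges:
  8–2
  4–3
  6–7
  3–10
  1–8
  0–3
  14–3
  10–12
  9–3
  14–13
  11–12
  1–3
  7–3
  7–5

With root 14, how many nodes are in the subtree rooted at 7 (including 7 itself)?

3

The subtree rooted at 7 contains: 7, 6, 5 — 3 nodes.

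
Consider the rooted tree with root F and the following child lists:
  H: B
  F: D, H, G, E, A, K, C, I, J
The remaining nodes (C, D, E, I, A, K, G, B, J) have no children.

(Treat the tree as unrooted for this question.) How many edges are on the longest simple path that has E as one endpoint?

3

Distances from E peak at 3, attained at B.
E–F–H–B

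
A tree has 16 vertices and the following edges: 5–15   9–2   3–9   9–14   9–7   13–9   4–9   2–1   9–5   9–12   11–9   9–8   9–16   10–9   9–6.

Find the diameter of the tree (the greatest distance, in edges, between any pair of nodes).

A longest path is 1 – 2 – 9 – 5 – 15, with 4 edges.

4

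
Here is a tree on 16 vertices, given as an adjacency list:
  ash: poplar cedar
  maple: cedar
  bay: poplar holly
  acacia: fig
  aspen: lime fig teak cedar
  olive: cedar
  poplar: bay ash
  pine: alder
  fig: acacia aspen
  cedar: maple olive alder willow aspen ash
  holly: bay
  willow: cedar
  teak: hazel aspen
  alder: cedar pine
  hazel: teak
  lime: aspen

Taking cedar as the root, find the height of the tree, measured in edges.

The longest root-to-leaf path is cedar–ash–poplar–bay–holly (4 edges).

4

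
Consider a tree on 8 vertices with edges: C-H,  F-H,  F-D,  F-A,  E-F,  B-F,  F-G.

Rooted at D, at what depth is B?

Path from D to B: D–F–B, which has 2 edges.

2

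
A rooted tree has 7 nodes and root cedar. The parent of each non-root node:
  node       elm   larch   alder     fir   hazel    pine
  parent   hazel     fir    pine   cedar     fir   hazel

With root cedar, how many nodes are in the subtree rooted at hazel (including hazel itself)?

4

Descendants of hazel (including itself): hazel, pine, elm, alder. That's 4.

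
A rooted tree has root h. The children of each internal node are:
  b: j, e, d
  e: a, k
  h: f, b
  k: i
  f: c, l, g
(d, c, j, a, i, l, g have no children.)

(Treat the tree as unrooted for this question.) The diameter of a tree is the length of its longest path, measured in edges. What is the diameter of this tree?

A longest path is i - k - e - b - h - f - g, with 6 edges.

6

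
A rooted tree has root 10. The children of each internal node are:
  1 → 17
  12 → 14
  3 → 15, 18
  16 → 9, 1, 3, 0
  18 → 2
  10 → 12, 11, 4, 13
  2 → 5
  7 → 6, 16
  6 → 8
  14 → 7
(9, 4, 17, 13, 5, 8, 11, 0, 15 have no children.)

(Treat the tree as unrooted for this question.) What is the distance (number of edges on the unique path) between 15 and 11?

Walking from 15: 15–3–16–7–14–12–10–11. Length 7.

7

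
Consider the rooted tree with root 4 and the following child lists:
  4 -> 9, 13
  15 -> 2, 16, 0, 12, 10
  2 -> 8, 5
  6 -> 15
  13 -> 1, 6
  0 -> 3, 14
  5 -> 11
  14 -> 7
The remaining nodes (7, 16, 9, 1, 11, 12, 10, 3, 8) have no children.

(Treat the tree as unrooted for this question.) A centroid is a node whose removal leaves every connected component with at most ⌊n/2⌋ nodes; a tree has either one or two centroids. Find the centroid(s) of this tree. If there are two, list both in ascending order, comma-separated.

15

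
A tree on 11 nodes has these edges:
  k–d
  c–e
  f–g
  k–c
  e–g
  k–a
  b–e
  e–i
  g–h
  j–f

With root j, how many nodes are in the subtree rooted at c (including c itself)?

4

The subtree rooted at c contains: c, k, a, d — 4 nodes.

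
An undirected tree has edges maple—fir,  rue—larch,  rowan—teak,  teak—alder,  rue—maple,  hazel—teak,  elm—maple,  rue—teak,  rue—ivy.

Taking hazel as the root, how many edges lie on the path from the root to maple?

Climbing from maple to the root: maple–rue–teak–hazel. That's 3 steps.

3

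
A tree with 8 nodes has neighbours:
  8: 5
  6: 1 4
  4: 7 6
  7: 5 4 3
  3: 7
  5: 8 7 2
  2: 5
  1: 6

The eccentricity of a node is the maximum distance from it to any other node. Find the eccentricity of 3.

4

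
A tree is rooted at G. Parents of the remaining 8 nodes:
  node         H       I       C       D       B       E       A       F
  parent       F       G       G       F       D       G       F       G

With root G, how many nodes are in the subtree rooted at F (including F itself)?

The subtree rooted at F contains: F, D, A, H, B — 5 nodes.

5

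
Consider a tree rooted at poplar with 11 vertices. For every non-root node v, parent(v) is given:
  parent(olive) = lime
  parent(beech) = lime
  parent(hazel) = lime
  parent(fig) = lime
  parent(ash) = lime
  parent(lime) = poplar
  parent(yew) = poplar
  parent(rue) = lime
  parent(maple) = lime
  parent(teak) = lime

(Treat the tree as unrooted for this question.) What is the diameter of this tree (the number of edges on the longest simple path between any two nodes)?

3

A longest path is yew - poplar - lime - ash, with 3 edges.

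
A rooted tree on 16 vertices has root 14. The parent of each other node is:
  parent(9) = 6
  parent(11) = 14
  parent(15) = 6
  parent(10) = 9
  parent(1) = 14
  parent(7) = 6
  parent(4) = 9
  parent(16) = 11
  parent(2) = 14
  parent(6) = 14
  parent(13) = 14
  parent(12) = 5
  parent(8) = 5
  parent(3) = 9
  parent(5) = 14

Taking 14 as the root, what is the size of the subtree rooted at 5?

3

The subtree rooted at 5 contains: 5, 8, 12 — 3 nodes.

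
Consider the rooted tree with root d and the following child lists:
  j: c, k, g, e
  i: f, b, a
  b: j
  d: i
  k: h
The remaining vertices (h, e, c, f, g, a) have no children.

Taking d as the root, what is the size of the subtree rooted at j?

6

The subtree rooted at j contains: j, e, g, k, c, h — 6 nodes.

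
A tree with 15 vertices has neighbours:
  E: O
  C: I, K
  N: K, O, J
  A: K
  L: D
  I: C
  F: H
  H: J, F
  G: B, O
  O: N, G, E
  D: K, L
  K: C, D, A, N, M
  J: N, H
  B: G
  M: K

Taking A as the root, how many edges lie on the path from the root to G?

4

Path from A to G: A–K–N–O–G, which has 4 edges.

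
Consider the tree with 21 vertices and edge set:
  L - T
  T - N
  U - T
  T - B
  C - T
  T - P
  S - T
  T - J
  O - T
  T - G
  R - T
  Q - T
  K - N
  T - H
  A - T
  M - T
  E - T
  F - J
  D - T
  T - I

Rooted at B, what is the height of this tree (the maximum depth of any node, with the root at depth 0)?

3

F sits deepest: B–T–J–F — 3 edges from the root.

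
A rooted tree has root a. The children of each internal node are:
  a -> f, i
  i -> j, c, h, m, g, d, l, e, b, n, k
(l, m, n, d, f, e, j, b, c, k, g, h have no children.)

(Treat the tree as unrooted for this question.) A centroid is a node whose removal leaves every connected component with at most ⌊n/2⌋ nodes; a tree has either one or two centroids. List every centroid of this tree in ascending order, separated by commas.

i

Delete i: the remaining components have sizes 2, 1, 1, 1, 1, 1, 1, 1, 1, 1, 1, 1. Max 2 ≤ 7, so i is a centroid.
Every other node leaves some component of size > 7, so the centroid is unique.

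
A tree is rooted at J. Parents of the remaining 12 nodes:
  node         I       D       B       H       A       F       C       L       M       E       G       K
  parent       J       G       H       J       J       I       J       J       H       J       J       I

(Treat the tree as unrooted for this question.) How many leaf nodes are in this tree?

9

The leaves are A, B, C, D, E, F, K, L, M.
That is 9 leaves.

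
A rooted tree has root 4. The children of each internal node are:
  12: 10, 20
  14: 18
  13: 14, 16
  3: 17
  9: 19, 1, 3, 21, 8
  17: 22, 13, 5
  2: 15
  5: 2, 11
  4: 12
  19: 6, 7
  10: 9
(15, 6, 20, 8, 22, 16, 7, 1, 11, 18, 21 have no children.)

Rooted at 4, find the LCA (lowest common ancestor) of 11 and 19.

9

Path 11→root: 11 5 17 3 9 10 12 4; path 19→root: 19 9 10 12 4.
First common node: 9.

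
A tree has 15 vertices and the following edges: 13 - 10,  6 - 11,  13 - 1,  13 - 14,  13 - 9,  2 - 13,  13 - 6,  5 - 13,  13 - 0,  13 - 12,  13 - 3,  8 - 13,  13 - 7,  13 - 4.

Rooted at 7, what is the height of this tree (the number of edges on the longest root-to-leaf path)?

3

A deepest node is 11, reached by 7 – 13 – 6 – 11.
That path has 3 edges, so the height is 3.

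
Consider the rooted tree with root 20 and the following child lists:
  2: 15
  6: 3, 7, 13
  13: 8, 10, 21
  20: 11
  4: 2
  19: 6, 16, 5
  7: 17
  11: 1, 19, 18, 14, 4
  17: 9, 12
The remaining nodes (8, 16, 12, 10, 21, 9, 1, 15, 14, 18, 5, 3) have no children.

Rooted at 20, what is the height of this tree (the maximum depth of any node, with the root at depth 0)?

6

12 sits deepest: 20–11–19–6–7–17–12 — 6 edges from the root.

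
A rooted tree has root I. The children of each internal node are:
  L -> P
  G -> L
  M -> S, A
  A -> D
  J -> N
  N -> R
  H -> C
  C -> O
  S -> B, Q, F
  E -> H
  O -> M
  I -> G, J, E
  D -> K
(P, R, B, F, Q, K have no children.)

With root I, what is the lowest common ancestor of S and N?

I

S's ancestor chain is S, M, O, C, H, E, I and N's is N, J, I; they first meet at I.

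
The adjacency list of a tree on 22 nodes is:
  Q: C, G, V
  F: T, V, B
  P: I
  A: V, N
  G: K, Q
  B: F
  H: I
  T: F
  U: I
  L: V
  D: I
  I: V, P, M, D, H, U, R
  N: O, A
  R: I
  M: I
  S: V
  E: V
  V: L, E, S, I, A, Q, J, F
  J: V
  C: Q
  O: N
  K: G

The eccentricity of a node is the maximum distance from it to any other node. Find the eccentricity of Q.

4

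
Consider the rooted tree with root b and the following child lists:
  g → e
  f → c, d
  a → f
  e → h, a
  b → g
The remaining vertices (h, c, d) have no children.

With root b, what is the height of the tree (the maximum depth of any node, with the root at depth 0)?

d sits deepest: b – g – e – a – f – d — 5 edges from the root.

5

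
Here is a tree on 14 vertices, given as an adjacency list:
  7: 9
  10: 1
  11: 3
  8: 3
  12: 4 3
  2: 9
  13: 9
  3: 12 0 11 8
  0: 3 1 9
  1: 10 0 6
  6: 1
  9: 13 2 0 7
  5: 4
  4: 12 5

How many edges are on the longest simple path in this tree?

Starting from 2, a farthest node is 5 at distance 6.
One longest path: 2–9–0–3–12–4–5.
So the diameter is 6.

6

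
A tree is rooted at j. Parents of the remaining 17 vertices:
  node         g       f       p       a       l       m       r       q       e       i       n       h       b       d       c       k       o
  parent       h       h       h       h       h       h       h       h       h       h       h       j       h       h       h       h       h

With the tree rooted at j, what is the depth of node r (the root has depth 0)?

Path from j to r: j–h–r, which has 2 edges.

2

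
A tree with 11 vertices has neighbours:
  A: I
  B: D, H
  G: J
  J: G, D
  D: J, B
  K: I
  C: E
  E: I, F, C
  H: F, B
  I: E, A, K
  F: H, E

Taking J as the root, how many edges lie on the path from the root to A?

7

Path from J to A: J – D – B – H – F – E – I – A, which has 7 edges.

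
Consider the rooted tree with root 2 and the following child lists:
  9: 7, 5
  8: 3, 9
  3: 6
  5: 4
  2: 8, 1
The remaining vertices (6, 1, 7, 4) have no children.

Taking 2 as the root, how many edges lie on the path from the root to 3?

2

Path from 2 to 3: 2 → 8 → 3, which has 2 edges.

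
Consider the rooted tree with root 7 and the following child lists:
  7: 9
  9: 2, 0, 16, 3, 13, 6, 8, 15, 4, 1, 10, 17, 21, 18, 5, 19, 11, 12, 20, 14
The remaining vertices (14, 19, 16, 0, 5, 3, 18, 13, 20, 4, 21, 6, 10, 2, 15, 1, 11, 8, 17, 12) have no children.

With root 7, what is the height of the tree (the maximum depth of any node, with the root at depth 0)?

17 sits deepest: 7–9–17 — 2 edges from the root.

2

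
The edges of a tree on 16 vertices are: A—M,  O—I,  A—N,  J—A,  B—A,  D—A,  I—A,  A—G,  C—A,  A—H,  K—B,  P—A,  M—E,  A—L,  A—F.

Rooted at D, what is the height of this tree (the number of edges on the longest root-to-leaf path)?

The longest root-to-leaf path is D–A–M–E (3 edges).

3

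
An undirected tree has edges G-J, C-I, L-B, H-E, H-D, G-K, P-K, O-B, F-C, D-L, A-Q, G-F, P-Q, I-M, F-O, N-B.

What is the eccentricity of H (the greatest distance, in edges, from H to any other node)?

10

A farthest node from H is A.
The path H-D-L-B-O-F-G-K-P-Q-A has 10 edges.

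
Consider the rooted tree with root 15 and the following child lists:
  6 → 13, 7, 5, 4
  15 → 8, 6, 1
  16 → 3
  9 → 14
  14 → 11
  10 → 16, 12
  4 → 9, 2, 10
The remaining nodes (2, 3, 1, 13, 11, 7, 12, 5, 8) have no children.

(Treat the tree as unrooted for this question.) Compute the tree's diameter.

A longest path is 11-14-9-4-6-15-1, with 6 edges.

6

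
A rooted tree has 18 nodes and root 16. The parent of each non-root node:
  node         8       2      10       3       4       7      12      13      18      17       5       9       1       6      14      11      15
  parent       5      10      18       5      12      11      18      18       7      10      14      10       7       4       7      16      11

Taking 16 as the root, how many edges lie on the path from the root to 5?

4

Path from 16 to 5: 16–11–7–14–5, which has 4 edges.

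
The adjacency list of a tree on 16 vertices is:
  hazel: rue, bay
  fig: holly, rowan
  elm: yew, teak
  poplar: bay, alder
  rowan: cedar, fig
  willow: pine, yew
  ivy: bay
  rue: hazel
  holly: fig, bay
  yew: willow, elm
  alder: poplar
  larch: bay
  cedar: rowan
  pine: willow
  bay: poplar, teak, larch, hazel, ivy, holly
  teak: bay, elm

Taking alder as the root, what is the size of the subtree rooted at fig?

The subtree rooted at fig contains: fig, rowan, cedar — 3 nodes.

3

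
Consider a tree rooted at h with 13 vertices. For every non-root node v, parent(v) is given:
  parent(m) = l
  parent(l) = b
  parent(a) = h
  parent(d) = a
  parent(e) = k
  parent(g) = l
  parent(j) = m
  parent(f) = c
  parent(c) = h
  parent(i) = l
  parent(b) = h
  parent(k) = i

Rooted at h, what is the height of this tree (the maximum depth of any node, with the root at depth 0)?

5

e sits deepest: h–b–l–i–k–e — 5 edges from the root.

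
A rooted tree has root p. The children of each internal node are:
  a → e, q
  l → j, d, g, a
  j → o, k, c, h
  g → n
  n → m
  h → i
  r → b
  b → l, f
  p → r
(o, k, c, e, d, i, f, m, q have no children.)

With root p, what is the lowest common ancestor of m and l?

Ancestors of m (toward the root): m, n, g, l, b, r, p.
Ancestors of l: l, b, r, p.
The deepest node appearing in both lists is l.

l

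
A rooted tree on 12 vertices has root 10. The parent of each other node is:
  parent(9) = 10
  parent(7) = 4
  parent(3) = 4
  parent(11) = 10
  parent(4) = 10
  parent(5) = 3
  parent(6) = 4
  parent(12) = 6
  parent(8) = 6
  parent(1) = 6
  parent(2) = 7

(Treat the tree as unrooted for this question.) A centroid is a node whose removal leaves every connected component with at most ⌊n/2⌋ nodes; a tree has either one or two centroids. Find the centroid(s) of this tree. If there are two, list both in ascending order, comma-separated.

4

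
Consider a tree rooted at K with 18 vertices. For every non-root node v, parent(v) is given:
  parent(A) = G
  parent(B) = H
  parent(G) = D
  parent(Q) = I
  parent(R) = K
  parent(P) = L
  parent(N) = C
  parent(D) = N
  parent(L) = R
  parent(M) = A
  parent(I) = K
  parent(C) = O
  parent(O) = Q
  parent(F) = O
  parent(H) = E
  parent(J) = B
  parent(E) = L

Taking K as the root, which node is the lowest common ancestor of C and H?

Ancestors of C (toward the root): C, O, Q, I, K.
Ancestors of H: H, E, L, R, K.
The deepest node appearing in both lists is K.

K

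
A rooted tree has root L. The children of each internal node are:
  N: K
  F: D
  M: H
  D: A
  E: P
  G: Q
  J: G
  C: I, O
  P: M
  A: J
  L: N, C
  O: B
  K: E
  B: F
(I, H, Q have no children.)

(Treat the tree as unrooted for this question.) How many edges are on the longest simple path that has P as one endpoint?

A farthest node from P is Q.
The path P-E-K-N-L-C-O-B-F-D-A-J-G-Q has 13 edges.

13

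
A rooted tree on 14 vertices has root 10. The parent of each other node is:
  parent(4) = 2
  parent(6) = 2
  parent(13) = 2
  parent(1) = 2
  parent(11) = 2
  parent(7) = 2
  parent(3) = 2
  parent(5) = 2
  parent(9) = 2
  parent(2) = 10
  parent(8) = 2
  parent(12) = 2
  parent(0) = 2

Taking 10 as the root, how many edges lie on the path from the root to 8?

Climbing from 8 to the root: 8 – 2 – 10. That's 2 steps.

2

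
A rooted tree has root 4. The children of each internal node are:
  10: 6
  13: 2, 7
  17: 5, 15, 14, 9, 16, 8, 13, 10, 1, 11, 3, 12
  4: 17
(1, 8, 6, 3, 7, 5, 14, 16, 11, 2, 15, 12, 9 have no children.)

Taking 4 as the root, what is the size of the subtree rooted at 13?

Descendants of 13 (including itself): 13, 2, 7. That's 3.

3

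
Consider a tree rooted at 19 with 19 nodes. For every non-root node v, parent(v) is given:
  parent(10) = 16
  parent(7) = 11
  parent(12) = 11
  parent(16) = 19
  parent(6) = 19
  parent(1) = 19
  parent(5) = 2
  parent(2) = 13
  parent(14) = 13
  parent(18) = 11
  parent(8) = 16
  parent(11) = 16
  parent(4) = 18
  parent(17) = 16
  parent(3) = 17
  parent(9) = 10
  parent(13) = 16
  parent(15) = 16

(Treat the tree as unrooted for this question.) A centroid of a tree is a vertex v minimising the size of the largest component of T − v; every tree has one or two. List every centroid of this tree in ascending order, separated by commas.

Removing 16 splits the tree into components of sizes 5, 4, 3, 2, 2, 1, 1; the largest is 5 ≤ ⌊19/2⌋ = 9.
Every other node leaves some component of size > 9, so the centroid is unique.

16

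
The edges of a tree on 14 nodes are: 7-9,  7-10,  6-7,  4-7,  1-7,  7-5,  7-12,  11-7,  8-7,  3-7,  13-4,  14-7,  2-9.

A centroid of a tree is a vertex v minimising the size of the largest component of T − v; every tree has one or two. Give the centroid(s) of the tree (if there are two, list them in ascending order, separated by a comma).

7

If 7 is removed the pieces have sizes 2, 2, 1, 1, 1, 1, 1, 1, 1, 1, 1, all ≤ ⌊14/2⌋ = 7.
No neighbour of 7 does as well, so 7 is the unique centroid.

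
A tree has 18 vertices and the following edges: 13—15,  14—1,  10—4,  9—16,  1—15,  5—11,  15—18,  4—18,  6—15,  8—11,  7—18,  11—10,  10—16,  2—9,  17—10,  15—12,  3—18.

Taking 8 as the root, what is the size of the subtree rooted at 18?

Descendants of 18 (including itself): 18, 15, 7, 3, 6, 1, 12, 13, 14. That's 9.

9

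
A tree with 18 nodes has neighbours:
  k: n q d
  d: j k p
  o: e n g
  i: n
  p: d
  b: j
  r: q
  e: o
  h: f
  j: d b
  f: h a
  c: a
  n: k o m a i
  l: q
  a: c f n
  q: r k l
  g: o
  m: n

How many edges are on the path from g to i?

3

Walking from g: g–o–n–i. Length 3.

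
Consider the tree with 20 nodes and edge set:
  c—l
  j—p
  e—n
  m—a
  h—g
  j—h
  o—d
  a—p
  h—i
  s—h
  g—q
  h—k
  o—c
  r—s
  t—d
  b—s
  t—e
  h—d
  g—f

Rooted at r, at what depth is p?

Path from r to p: r → s → h → j → p, which has 4 edges.

4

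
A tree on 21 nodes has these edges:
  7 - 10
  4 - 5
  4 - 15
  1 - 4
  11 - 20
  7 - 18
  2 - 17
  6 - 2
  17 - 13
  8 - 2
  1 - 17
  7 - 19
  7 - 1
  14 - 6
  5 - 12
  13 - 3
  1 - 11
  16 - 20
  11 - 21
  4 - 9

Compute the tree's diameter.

A longest path is 14-6-2-17-1-11-20-16, with 7 edges.

7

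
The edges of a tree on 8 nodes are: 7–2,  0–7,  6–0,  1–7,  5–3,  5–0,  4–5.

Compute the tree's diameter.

4

A longest path is 3-5-0-7-2, with 4 edges.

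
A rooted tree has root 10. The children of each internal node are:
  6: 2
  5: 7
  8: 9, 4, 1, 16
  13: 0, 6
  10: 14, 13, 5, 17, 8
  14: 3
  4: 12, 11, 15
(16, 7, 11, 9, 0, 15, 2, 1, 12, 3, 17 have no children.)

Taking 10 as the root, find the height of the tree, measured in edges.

3

A deepest node is 2, reached by 10 → 13 → 6 → 2.
That path has 3 edges, so the height is 3.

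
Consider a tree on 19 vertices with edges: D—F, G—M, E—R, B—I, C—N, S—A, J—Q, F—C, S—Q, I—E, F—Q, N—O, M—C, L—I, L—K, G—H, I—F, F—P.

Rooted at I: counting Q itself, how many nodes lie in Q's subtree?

4

Descendants of Q (including itself): Q, S, J, A. That's 4.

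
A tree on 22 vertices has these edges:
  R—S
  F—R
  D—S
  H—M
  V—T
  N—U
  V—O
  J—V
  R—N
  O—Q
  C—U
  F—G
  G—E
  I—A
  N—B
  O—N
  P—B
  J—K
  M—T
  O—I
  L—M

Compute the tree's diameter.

9

A longest path is H–M–T–V–O–N–R–F–G–E, with 9 edges.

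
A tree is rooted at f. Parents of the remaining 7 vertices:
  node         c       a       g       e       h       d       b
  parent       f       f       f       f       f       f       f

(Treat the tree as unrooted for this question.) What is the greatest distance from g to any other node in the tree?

The node farthest from g is a (c, e, d, h, b also at distance 2), via g-f-a — 2 edges.

2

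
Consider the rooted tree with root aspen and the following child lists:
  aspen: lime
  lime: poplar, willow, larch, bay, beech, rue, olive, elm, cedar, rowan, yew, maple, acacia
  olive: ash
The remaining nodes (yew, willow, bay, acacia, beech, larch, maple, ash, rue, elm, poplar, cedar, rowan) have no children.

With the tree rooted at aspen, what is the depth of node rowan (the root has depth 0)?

2

aspen–lime–rowan — 2 edges.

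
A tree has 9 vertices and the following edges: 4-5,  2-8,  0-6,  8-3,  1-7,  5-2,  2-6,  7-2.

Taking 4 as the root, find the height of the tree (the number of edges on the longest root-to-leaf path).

4

The longest root-to-leaf path is 4-5-2-7-1 (4 edges).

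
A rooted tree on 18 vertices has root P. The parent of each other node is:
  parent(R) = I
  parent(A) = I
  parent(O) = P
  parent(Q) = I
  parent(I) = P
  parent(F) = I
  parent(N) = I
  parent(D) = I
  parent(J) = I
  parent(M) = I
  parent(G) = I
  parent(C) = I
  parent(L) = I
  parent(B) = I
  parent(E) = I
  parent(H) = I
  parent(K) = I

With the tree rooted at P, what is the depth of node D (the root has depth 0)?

Path from P to D: P → I → D, which has 2 edges.

2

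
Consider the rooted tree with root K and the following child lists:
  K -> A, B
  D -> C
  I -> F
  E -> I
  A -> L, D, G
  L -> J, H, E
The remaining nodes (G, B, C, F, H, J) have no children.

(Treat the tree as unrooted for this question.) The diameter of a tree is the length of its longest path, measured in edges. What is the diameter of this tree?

6

Starting from C, a farthest node is F at distance 6.
One longest path: C – D – A – L – E – I – F.
So the diameter is 6.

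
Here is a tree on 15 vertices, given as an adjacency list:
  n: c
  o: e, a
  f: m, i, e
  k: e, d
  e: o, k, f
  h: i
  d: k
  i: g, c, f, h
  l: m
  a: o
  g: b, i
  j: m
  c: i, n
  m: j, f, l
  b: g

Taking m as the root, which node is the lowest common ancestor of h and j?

h's ancestor chain is h, i, f, m and j's is j, m; they first meet at m.

m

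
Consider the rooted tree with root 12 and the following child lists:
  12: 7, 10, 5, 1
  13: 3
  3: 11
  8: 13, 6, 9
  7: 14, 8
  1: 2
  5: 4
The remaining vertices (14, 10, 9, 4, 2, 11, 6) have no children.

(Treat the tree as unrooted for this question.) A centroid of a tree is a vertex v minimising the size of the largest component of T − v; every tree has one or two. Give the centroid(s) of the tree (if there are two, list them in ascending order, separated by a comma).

Delete 7: the remaining components have sizes 6, 6, 1. Max 6 ≤ 7, so 7 is a centroid.
No neighbour of 7 does as well, so 7 is the unique centroid.

7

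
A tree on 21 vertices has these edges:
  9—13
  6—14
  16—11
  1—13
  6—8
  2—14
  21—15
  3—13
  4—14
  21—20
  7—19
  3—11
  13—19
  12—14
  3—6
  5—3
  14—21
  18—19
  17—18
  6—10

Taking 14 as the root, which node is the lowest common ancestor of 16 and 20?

Ancestors of 16 (toward the root): 16, 11, 3, 6, 14.
Ancestors of 20: 20, 21, 14.
The deepest node appearing in both lists is 14.

14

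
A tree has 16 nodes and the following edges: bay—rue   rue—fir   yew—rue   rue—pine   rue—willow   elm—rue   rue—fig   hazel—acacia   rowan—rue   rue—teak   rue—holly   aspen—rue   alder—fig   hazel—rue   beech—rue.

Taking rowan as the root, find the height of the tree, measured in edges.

3

A deepest node is alder, reached by rowan → rue → fig → alder.
That path has 3 edges, so the height is 3.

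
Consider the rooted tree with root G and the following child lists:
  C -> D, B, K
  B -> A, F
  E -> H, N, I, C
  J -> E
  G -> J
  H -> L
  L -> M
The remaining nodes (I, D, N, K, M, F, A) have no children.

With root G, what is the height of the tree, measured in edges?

A deepest node is M, reached by G → J → E → H → L → M.
That path has 5 edges, so the height is 5.

5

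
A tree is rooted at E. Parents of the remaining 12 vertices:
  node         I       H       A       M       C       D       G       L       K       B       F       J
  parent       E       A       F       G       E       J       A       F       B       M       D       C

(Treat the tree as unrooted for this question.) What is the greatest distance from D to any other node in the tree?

6

Distances from D peak at 6, attained at K.
D–F–A–G–M–B–K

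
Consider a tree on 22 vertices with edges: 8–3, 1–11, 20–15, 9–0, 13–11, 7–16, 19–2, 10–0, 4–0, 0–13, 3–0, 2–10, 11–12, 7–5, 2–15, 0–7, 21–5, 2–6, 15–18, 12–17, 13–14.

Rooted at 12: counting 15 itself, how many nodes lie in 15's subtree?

3

The subtree rooted at 15 contains: 15, 18, 20 — 3 nodes.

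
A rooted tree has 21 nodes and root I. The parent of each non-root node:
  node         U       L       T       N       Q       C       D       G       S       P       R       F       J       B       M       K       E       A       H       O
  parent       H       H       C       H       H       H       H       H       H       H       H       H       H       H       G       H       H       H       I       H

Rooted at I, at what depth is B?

2

Path from I to B: I – H – B, which has 2 edges.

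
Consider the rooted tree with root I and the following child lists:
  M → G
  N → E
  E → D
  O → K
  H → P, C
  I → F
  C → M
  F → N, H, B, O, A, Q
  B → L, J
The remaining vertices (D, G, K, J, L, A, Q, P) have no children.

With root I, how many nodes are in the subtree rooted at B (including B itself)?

3

B's subtree: {B, J, L}, size 3.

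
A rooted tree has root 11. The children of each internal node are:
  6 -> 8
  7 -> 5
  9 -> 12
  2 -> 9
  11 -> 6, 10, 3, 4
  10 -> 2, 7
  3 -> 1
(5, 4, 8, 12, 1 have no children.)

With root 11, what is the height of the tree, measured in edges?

4

A deepest node is 12, reached by 11-10-2-9-12.
That path has 4 edges, so the height is 4.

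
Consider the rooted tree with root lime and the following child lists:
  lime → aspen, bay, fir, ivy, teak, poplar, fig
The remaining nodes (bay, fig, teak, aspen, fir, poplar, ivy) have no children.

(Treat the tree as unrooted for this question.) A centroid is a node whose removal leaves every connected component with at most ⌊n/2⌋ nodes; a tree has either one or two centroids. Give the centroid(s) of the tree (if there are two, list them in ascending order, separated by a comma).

lime

If lime is removed the pieces have sizes 1, 1, 1, 1, 1, 1, 1, all ≤ ⌊8/2⌋ = 4.
No neighbour of lime does as well, so lime is the unique centroid.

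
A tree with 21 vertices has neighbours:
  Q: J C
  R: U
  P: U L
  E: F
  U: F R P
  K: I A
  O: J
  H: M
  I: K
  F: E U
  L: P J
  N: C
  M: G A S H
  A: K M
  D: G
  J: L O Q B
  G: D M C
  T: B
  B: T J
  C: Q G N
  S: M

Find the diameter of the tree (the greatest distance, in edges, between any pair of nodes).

BFS from I reaches E last, at distance 12; BFS from E confirms no node is farther.
Path: I - K - A - M - G - C - Q - J - L - P - U - F - E.

12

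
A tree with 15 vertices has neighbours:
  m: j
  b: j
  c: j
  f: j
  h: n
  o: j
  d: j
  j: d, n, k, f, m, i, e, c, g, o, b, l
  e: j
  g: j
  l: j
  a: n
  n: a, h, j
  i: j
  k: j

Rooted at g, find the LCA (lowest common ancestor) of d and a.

j

Path d→root: d j g; path a→root: a n j g.
First common node: j.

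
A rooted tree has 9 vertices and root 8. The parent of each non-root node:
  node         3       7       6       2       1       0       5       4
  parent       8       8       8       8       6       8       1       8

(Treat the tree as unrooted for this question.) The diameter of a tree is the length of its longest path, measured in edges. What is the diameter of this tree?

Starting from 5, a farthest node is 7 at distance 4.
One longest path: 5–1–6–8–7.
So the diameter is 4.

4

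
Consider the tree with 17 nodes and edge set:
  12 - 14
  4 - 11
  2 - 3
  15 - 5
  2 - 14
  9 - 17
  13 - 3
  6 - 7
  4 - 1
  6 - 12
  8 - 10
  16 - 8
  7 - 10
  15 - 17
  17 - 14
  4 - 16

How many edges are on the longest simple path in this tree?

11

A longest path is 11 - 4 - 16 - 8 - 10 - 7 - 6 - 12 - 14 - 17 - 15 - 5, with 11 edges.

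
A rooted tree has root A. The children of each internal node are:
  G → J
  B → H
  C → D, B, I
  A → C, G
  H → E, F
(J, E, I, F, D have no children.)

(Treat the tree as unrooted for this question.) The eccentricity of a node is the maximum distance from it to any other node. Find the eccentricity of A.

4

Distances from A peak at 4, attained at E (F also at distance 4).
A–C–B–H–E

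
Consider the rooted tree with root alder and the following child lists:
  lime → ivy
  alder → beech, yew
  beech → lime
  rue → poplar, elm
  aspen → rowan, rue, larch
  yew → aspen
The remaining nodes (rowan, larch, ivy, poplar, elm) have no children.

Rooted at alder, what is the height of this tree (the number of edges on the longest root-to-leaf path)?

4

A deepest node is poplar, reached by alder – yew – aspen – rue – poplar.
That path has 4 edges, so the height is 4.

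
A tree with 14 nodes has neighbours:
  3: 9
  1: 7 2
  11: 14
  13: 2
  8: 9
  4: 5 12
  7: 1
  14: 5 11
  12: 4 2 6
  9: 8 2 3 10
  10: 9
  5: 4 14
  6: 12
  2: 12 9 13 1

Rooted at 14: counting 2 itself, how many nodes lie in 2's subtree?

2's subtree: {2, 9, 13, 1, 3, 8, 10, 7}, size 8.

8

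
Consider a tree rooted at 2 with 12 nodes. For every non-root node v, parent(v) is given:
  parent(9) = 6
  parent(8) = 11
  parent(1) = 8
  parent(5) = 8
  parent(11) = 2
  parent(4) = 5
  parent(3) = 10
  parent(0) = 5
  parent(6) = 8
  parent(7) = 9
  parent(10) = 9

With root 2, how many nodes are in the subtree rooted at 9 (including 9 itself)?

4

The subtree rooted at 9 contains: 9, 10, 7, 3 — 4 nodes.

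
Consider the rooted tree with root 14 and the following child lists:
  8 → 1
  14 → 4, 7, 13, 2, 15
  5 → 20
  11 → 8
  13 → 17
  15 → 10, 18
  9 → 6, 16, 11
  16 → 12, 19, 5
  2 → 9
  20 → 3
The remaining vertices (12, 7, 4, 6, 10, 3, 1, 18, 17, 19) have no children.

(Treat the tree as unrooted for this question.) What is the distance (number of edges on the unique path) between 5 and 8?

The path is 5 – 16 – 9 – 11 – 8, which has 4 edges.

4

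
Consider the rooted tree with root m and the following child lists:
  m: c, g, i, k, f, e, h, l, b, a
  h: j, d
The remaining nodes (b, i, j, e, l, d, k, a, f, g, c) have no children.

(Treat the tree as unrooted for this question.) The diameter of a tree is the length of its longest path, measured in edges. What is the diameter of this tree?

3

BFS from j reaches l last, at distance 3; BFS from l confirms no node is farther.
Path: j-h-m-l.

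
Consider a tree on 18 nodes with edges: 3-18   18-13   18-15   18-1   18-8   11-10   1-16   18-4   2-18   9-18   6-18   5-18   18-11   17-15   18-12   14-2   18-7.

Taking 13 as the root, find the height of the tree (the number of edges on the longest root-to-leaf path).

3

10 sits deepest: 13 – 18 – 11 – 10 — 3 edges from the root.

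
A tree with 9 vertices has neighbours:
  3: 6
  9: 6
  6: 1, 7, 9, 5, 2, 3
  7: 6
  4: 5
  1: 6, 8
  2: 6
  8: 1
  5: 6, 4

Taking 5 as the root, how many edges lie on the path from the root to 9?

Path from 5 to 9: 5 → 6 → 9, which has 2 edges.

2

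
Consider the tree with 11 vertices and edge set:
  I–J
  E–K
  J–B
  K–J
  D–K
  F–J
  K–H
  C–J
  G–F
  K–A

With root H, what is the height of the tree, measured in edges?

G sits deepest: H–K–J–F–G — 4 edges from the root.

4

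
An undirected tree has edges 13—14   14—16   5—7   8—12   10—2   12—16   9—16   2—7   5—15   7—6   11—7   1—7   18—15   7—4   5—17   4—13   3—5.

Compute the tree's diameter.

A longest path is 18 – 15 – 5 – 7 – 4 – 13 – 14 – 16 – 12 – 8, with 9 edges.

9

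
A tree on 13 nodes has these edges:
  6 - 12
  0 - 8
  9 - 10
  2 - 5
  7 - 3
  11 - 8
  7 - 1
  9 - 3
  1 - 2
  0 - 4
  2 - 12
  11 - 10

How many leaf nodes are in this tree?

3

The leaves are 4, 5, 6.
That is 3 leaves.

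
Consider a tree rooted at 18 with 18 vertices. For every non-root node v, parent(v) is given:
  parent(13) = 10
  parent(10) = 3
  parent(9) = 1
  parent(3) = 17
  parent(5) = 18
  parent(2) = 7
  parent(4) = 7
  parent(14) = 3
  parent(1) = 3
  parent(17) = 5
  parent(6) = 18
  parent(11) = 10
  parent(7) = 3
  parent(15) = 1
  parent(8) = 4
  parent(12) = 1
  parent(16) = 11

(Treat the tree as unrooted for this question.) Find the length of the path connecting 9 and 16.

5

Walking from 9: 9 – 1 – 3 – 10 – 11 – 16. Length 5.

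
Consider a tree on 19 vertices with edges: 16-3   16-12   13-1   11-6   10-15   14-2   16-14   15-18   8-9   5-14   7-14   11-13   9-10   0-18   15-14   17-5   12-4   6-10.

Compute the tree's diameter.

Starting from 1, a farthest node is 4 at distance 9.
One longest path: 1 - 13 - 11 - 6 - 10 - 15 - 14 - 16 - 12 - 4.
So the diameter is 9.

9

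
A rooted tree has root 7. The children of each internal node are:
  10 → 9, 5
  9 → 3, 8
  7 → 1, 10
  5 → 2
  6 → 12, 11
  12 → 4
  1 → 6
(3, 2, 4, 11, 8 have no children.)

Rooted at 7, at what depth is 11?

3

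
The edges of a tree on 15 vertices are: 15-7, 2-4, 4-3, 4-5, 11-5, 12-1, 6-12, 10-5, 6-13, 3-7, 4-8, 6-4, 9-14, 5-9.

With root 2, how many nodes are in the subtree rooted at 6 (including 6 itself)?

6's subtree: {6, 13, 12, 1}, size 4.

4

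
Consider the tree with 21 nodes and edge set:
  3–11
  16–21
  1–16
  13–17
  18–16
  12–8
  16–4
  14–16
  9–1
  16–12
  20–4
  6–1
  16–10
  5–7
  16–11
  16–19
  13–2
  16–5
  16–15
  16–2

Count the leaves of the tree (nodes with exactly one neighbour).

13

The leaves are 3, 6, 7, 8, 9, 10, 14, 15, 17, 18, 19, 20, 21.
That is 13 leaves.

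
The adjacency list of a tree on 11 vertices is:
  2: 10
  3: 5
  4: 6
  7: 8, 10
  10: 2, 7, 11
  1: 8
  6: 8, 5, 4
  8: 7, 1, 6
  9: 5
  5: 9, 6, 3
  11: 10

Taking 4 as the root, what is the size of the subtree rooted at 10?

3

The subtree rooted at 10 contains: 10, 11, 2 — 3 nodes.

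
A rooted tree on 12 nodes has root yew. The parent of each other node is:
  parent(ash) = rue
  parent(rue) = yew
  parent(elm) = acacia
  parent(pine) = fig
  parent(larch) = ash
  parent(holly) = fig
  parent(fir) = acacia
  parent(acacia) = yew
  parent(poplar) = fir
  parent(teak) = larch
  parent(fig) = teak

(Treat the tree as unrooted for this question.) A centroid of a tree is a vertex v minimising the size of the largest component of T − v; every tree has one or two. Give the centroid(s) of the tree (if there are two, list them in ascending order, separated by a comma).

Delete rue: the remaining components have sizes 6, 5. Max 6 ≤ 6, so rue is a centroid.
ash is adjacent to rue and is also a centroid (the largest component after removing it is likewise 6).

ash, rue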